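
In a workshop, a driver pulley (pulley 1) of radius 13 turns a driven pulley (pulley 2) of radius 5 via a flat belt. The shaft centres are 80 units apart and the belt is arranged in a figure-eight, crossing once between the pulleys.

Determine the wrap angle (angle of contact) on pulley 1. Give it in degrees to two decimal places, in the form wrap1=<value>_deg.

wrap1=206.01_deg

crossed belt: β = asin((r1+r2)/C) = asin(18/80) = 13.0029°
wrap1 = wrap2 = π + 2β = 206.0058°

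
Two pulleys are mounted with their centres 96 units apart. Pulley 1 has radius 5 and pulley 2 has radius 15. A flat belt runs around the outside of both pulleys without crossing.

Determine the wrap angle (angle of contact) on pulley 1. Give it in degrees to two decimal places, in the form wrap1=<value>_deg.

open belt: β = asin((r2−r1)/C) = asin(10/96) = 5.9792°
wrap1 = π − 2β = 168.0417°
wrap2 = π + 2β = 191.9583°

wrap1=168.04_deg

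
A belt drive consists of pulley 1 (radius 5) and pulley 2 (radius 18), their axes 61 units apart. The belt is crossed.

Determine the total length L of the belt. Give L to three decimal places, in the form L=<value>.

L=203.036

crossed belt: β = asin((r1+r2)/C) = asin(23/61) = 22.1510°
wrap1 = wrap2 = π + 2β = 224.3020°
tangent length = C·cosβ = 56.4978
L = (r1+r2)·wrap + 2·C·cosβ = 23·3.9148 + 2·56.4978 = 203.0362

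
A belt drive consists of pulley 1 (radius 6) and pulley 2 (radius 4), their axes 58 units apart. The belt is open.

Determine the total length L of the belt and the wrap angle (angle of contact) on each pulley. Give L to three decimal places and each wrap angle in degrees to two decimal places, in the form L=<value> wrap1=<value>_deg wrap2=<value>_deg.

open belt: β = asin((r2−r1)/C) = asin(-2/58) = -1.9761°
wrap1 = π − 2β = 183.9522°
wrap2 = π + 2β = 176.0478°
tangent length = C·cosβ = 57.9655
L = r1·wrap1 + r2·wrap2 + 2·C·cosβ = 6·3.2106 + 4·3.0726 + 2·57.9655 = 147.4849

L=147.485 wrap1=183.95_deg wrap2=176.05_deg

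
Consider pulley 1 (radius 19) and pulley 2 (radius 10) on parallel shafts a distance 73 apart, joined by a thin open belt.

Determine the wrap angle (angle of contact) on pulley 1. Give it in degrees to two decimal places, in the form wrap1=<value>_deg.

open belt: β = asin((r2−r1)/C) = asin(-9/73) = -7.0819°
wrap1 = π − 2β = 194.1638°
wrap2 = π + 2β = 165.8362°

wrap1=194.16_deg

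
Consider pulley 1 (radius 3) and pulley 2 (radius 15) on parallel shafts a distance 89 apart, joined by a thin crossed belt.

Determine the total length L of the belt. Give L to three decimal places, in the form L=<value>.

L=238.202

crossed belt: β = asin((r1+r2)/C) = asin(18/89) = 11.6684°
wrap1 = wrap2 = π + 2β = 203.3368°
tangent length = C·cosβ = 87.1608
L = (r1+r2)·wrap + 2·C·cosβ = 18·3.5489 + 2·87.1608 = 238.2017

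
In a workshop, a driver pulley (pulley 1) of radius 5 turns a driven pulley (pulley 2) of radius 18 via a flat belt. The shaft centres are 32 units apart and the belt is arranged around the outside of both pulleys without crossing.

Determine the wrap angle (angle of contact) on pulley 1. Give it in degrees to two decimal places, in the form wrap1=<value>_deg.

open belt: β = asin((r2−r1)/C) = asin(13/32) = 23.9695°
wrap1 = π − 2β = 132.0610°
wrap2 = π + 2β = 227.9390°

wrap1=132.06_deg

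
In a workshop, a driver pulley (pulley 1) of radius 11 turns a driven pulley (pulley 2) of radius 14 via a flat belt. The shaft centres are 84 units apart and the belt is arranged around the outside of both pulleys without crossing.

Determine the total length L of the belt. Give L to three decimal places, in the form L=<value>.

L=246.647

open belt: β = asin((r2−r1)/C) = asin(3/84) = 2.0467°
wrap1 = π − 2β = 175.9066°
wrap2 = π + 2β = 184.0934°
tangent length = C·cosβ = 83.9464
L = r1·wrap1 + r2·wrap2 + 2·C·cosβ = 11·3.0701 + 14·3.2130 + 2·83.9464 = 246.6470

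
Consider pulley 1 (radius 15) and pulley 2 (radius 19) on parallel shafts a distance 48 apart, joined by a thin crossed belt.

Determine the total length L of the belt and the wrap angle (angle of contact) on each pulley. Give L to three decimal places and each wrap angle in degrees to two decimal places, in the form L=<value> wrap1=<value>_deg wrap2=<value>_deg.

L=228.104 wrap1=270.20_deg wrap2=270.20_deg

crossed belt: β = asin((r1+r2)/C) = asin(34/48) = 45.0995°
wrap1 = wrap2 = π + 2β = 270.1989°
tangent length = C·cosβ = 33.8821
L = (r1+r2)·wrap + 2·C·cosβ = 34·4.7159 + 2·33.8821 = 228.1036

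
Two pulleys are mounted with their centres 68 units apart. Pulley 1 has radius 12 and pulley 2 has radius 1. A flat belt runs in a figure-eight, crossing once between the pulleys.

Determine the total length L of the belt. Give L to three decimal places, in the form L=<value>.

crossed belt: β = asin((r1+r2)/C) = asin(13/68) = 11.0214°
wrap1 = wrap2 = π + 2β = 202.0429°
tangent length = C·cosβ = 66.7458
L = (r1+r2)·wrap + 2·C·cosβ = 13·3.5263 + 2·66.7458 = 179.3337

L=179.334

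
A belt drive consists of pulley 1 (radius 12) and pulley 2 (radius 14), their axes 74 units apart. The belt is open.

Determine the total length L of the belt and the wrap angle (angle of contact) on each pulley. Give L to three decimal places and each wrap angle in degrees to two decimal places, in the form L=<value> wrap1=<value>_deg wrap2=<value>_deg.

open belt: β = asin((r2−r1)/C) = asin(2/74) = 1.5487°
wrap1 = π − 2β = 176.9026°
wrap2 = π + 2β = 183.0974°
tangent length = C·cosβ = 73.9730
L = r1·wrap1 + r2·wrap2 + 2·C·cosβ = 12·3.0875 + 14·3.1957 + 2·73.9730 = 229.7355

L=229.735 wrap1=176.90_deg wrap2=183.10_deg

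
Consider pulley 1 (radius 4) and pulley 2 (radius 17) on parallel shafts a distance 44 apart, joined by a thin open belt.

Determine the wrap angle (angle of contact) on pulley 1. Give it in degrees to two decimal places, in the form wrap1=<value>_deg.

wrap1=145.63_deg

open belt: β = asin((r2−r1)/C) = asin(13/44) = 17.1848°
wrap1 = π − 2β = 145.6304°
wrap2 = π + 2β = 214.3696°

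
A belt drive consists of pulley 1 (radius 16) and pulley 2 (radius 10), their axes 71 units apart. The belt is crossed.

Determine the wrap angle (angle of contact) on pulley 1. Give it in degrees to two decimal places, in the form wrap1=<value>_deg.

wrap1=222.96_deg

crossed belt: β = asin((r1+r2)/C) = asin(26/71) = 21.4813°
wrap1 = wrap2 = π + 2β = 222.9626°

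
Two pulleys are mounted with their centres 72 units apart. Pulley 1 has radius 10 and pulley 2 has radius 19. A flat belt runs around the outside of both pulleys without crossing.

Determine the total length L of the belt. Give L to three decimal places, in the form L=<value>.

open belt: β = asin((r2−r1)/C) = asin(9/72) = 7.1808°
wrap1 = π − 2β = 165.6385°
wrap2 = π + 2β = 194.3615°
tangent length = C·cosβ = 71.4353
L = r1·wrap1 + r2·wrap2 + 2·C·cosβ = 10·2.8909 + 19·3.3922 + 2·71.4353 = 236.2327

L=236.233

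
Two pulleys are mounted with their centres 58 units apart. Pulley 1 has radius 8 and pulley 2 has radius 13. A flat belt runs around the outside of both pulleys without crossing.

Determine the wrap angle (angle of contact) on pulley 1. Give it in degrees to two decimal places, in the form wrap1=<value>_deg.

wrap1=170.11_deg

open belt: β = asin((r2−r1)/C) = asin(5/58) = 4.9454°
wrap1 = π − 2β = 170.1091°
wrap2 = π + 2β = 189.8909°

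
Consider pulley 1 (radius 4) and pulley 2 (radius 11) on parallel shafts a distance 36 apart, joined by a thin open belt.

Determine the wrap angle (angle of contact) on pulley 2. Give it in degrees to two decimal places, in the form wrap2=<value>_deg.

wrap2=202.42_deg

open belt: β = asin((r2−r1)/C) = asin(7/36) = 11.2123°
wrap1 = π − 2β = 157.5755°
wrap2 = π + 2β = 202.4245°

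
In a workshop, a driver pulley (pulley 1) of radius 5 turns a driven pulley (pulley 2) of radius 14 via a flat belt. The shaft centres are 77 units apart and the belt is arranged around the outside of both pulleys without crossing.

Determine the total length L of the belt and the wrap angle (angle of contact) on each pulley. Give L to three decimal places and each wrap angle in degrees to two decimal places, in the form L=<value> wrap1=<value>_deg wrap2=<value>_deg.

open belt: β = asin((r2−r1)/C) = asin(9/77) = 6.7123°
wrap1 = π − 2β = 166.5755°
wrap2 = π + 2β = 193.4245°
tangent length = C·cosβ = 76.4722
L = r1·wrap1 + r2·wrap2 + 2·C·cosβ = 5·2.9073 + 14·3.3759 + 2·76.4722 = 214.7434

L=214.743 wrap1=166.58_deg wrap2=193.42_deg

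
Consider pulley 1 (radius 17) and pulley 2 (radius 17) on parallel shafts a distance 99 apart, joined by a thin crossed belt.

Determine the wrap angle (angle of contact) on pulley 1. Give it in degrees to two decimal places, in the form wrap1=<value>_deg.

wrap1=220.17_deg

crossed belt: β = asin((r1+r2)/C) = asin(34/99) = 20.0863°
wrap1 = wrap2 = π + 2β = 220.1725°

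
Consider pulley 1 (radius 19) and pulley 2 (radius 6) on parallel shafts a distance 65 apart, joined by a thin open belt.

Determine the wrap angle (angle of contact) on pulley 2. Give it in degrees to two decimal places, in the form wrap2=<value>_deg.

open belt: β = asin((r2−r1)/C) = asin(-13/65) = -11.5370°
wrap1 = π − 2β = 203.0739°
wrap2 = π + 2β = 156.9261°

wrap2=156.93_deg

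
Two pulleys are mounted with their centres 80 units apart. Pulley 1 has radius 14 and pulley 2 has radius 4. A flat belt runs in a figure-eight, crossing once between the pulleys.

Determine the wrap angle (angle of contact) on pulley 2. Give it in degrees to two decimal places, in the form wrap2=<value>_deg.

wrap2=206.01_deg

crossed belt: β = asin((r1+r2)/C) = asin(18/80) = 13.0029°
wrap1 = wrap2 = π + 2β = 206.0058°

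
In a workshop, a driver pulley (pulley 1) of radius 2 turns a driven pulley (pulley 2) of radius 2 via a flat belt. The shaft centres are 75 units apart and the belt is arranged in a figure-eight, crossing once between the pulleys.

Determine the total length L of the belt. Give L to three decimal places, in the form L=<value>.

crossed belt: β = asin((r1+r2)/C) = asin(4/75) = 3.0572°
wrap1 = wrap2 = π + 2β = 186.1145°
tangent length = C·cosβ = 74.8933
L = (r1+r2)·wrap + 2·C·cosβ = 4·3.2483 + 2·74.8933 = 162.7798

L=162.780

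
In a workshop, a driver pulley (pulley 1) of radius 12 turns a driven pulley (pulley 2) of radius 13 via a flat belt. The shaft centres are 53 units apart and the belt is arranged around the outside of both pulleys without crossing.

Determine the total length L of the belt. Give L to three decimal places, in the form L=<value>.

L=184.559

open belt: β = asin((r2−r1)/C) = asin(1/53) = 1.0811°
wrap1 = π − 2β = 177.8378°
wrap2 = π + 2β = 182.1622°
tangent length = C·cosβ = 52.9906
L = r1·wrap1 + r2·wrap2 + 2·C·cosβ = 12·3.1039 + 13·3.1793 + 2·52.9906 = 184.5587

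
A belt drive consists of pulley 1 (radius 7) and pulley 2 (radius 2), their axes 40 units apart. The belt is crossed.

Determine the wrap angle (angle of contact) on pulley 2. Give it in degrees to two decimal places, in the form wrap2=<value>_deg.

wrap2=206.01_deg

crossed belt: β = asin((r1+r2)/C) = asin(9/40) = 13.0029°
wrap1 = wrap2 = π + 2β = 206.0058°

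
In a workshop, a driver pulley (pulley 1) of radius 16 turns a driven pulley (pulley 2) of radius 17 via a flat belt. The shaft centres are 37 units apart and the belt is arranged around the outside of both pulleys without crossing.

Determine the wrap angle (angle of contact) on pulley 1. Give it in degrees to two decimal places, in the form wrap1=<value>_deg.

open belt: β = asin((r2−r1)/C) = asin(1/37) = 1.5487°
wrap1 = π − 2β = 176.9026°
wrap2 = π + 2β = 183.0974°

wrap1=176.90_deg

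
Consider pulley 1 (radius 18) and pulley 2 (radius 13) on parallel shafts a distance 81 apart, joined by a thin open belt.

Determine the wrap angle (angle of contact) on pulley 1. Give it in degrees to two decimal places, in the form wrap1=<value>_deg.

open belt: β = asin((r2−r1)/C) = asin(-5/81) = -3.5390°
wrap1 = π − 2β = 187.0781°
wrap2 = π + 2β = 172.9219°

wrap1=187.08_deg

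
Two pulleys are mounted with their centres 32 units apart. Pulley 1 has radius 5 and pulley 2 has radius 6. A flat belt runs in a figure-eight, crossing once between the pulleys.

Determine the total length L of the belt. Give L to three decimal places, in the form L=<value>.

crossed belt: β = asin((r1+r2)/C) = asin(11/32) = 20.1055°
wrap1 = wrap2 = π + 2β = 220.2110°
tangent length = C·cosβ = 30.0500
L = (r1+r2)·wrap + 2·C·cosβ = 11·3.8434 + 2·30.0500 = 102.3774

L=102.377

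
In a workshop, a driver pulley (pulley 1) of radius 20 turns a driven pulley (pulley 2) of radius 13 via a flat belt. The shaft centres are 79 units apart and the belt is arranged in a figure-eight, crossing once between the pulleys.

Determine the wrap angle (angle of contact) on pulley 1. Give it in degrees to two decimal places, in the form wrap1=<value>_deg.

crossed belt: β = asin((r1+r2)/C) = asin(33/79) = 24.6908°
wrap1 = wrap2 = π + 2β = 229.3816°

wrap1=229.38_deg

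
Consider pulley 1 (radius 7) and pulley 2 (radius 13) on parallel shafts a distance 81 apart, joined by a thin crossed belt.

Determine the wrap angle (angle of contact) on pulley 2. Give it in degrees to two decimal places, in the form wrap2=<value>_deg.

crossed belt: β = asin((r1+r2)/C) = asin(20/81) = 14.2949°
wrap1 = wrap2 = π + 2β = 208.5899°

wrap2=208.59_deg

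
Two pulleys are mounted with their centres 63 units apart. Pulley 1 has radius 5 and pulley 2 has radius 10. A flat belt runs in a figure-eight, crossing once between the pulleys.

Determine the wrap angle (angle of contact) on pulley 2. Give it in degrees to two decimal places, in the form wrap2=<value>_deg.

crossed belt: β = asin((r1+r2)/C) = asin(15/63) = 13.7741°
wrap1 = wrap2 = π + 2β = 207.5483°

wrap2=207.55_deg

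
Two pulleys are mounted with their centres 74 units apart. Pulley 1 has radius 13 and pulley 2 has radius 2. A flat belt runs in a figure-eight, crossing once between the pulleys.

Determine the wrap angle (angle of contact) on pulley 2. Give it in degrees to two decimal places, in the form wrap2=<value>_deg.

crossed belt: β = asin((r1+r2)/C) = asin(15/74) = 11.6951°
wrap1 = wrap2 = π + 2β = 203.3901°

wrap2=203.39_deg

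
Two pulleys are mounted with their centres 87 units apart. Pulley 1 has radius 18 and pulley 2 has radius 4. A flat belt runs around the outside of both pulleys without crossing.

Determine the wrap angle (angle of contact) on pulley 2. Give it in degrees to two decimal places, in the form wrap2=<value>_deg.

wrap2=161.48_deg

open belt: β = asin((r2−r1)/C) = asin(-14/87) = -9.2603°
wrap1 = π − 2β = 198.5205°
wrap2 = π + 2β = 161.4795°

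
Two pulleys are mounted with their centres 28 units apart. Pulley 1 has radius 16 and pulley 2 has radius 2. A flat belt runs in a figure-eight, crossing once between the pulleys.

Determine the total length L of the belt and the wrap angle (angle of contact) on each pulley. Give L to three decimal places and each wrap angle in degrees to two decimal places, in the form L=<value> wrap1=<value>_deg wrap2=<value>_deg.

L=124.580 wrap1=260.01_deg wrap2=260.01_deg

crossed belt: β = asin((r1+r2)/C) = asin(18/28) = 40.0052°
wrap1 = wrap2 = π + 2β = 260.0104°
tangent length = C·cosβ = 21.4476
L = (r1+r2)·wrap + 2·C·cosβ = 18·4.5380 + 2·21.4476 = 124.5799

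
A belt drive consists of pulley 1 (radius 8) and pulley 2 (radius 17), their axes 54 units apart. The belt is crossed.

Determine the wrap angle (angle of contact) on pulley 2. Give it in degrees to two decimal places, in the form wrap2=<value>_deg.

wrap2=235.16_deg

crossed belt: β = asin((r1+r2)/C) = asin(25/54) = 27.5785°
wrap1 = wrap2 = π + 2β = 235.1569°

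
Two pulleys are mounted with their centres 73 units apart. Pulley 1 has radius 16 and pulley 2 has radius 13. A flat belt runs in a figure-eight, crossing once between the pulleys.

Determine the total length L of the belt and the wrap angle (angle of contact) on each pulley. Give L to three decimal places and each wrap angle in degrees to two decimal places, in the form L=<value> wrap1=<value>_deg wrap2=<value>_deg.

crossed belt: β = asin((r1+r2)/C) = asin(29/73) = 23.4070°
wrap1 = wrap2 = π + 2β = 226.8140°
tangent length = C·cosβ = 66.9925
L = (r1+r2)·wrap + 2·C·cosβ = 29·3.9587 + 2·66.9925 = 248.7860

L=248.786 wrap1=226.81_deg wrap2=226.81_deg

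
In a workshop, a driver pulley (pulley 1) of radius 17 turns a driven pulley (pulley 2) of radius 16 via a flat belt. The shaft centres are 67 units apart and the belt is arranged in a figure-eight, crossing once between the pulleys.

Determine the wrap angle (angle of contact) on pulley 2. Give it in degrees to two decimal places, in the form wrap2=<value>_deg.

crossed belt: β = asin((r1+r2)/C) = asin(33/67) = 29.5075°
wrap1 = wrap2 = π + 2β = 239.0150°

wrap2=239.01_deg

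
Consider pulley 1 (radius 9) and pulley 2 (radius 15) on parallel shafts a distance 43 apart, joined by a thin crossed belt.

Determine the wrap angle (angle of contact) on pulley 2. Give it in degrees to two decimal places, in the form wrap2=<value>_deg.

wrap2=247.85_deg

crossed belt: β = asin((r1+r2)/C) = asin(24/43) = 33.9272°
wrap1 = wrap2 = π + 2β = 247.8545°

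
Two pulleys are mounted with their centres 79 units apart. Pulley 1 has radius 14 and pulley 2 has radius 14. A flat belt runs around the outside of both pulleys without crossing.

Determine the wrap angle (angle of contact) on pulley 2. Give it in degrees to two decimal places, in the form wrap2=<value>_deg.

open belt: β = asin((r2−r1)/C) = asin(0/79) = 0.0000°
wrap1 = π − 2β = 180.0000°
wrap2 = π + 2β = 180.0000°

wrap2=180.00_deg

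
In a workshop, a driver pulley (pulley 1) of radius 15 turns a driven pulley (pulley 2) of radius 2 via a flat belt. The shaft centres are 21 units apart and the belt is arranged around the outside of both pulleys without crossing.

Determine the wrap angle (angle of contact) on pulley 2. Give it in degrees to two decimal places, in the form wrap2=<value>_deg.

open belt: β = asin((r2−r1)/C) = asin(-13/21) = -38.2466°
wrap1 = π − 2β = 256.4932°
wrap2 = π + 2β = 103.5068°

wrap2=103.51_deg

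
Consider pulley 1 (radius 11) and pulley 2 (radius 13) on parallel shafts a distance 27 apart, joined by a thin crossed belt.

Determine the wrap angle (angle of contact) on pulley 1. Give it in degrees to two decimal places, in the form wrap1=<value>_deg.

wrap1=305.47_deg

crossed belt: β = asin((r1+r2)/C) = asin(24/27) = 62.7340°
wrap1 = wrap2 = π + 2β = 305.4679°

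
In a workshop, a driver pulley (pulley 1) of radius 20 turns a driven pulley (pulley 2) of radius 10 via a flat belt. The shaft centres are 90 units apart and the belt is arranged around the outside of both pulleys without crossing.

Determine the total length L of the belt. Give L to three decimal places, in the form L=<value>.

open belt: β = asin((r2−r1)/C) = asin(-10/90) = -6.3794°
wrap1 = π − 2β = 192.7587°
wrap2 = π + 2β = 167.2413°
tangent length = C·cosβ = 89.4427
L = r1·wrap1 + r2·wrap2 + 2·C·cosβ = 20·3.3643 + 10·2.9189 + 2·89.4427 = 275.3600

L=275.360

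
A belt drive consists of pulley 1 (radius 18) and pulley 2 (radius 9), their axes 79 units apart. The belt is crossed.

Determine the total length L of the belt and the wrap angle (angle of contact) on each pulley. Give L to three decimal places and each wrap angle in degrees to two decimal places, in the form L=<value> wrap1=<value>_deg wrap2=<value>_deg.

crossed belt: β = asin((r1+r2)/C) = asin(27/79) = 19.9849°
wrap1 = wrap2 = π + 2β = 219.9698°
tangent length = C·cosβ = 74.2428
L = (r1+r2)·wrap + 2·C·cosβ = 27·3.8392 + 2·74.2428 = 252.1440

L=252.144 wrap1=219.97_deg wrap2=219.97_deg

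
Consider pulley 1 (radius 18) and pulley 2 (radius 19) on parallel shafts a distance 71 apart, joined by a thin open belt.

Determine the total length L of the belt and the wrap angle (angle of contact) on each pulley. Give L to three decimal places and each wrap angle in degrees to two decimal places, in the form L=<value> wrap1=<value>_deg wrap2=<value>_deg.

L=258.253 wrap1=178.39_deg wrap2=181.61_deg

open belt: β = asin((r2−r1)/C) = asin(1/71) = 0.8070°
wrap1 = π − 2β = 178.3860°
wrap2 = π + 2β = 181.6140°
tangent length = C·cosβ = 70.9930
L = r1·wrap1 + r2·wrap2 + 2·C·cosβ = 18·3.1134 + 19·3.1698 + 2·70.9930 = 258.2530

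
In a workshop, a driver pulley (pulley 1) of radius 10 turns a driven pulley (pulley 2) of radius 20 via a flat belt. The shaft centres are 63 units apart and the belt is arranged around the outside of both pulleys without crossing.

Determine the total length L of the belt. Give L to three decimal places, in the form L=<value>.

open belt: β = asin((r2−r1)/C) = asin(10/63) = 9.1332°
wrap1 = π − 2β = 161.7336°
wrap2 = π + 2β = 198.2664°
tangent length = C·cosβ = 62.2013
L = r1·wrap1 + r2·wrap2 + 2·C·cosβ = 10·2.8228 + 20·3.4604 + 2·62.2013 = 221.8384

L=221.838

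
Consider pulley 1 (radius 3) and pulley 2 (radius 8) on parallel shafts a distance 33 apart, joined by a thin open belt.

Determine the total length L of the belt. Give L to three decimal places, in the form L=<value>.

L=101.317

open belt: β = asin((r2−r1)/C) = asin(5/33) = 8.7147°
wrap1 = π − 2β = 162.5705°
wrap2 = π + 2β = 197.4295°
tangent length = C·cosβ = 32.6190
L = r1·wrap1 + r2·wrap2 + 2·C·cosβ = 3·2.8374 + 8·3.4458 + 2·32.6190 = 101.3166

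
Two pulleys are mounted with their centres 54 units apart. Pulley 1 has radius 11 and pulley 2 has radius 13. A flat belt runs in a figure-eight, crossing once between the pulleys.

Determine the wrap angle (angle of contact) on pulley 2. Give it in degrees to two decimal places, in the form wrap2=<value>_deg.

crossed belt: β = asin((r1+r2)/C) = asin(24/54) = 26.3878°
wrap1 = wrap2 = π + 2β = 232.7756°

wrap2=232.78_deg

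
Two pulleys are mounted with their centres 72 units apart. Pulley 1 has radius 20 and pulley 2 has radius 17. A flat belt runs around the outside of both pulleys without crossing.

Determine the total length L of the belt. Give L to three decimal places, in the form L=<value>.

L=260.364

open belt: β = asin((r2−r1)/C) = asin(-3/72) = -2.3880°
wrap1 = π − 2β = 184.7760°
wrap2 = π + 2β = 175.2240°
tangent length = C·cosβ = 71.9375
L = r1·wrap1 + r2·wrap2 + 2·C·cosβ = 20·3.2250 + 17·3.0582 + 2·71.9375 = 260.3639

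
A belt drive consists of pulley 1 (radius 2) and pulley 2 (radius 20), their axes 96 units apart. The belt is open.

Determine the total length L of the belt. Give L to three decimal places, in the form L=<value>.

open belt: β = asin((r2−r1)/C) = asin(18/96) = 10.8069°
wrap1 = π − 2β = 158.3862°
wrap2 = π + 2β = 201.6138°
tangent length = C·cosβ = 94.2974
L = r1·wrap1 + r2·wrap2 + 2·C·cosβ = 2·2.7644 + 20·3.5188 + 2·94.2974 = 264.5000

L=264.500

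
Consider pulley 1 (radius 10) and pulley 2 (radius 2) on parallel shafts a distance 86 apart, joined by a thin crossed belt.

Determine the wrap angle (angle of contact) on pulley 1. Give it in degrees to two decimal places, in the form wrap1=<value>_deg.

crossed belt: β = asin((r1+r2)/C) = asin(12/86) = 8.0209°
wrap1 = wrap2 = π + 2β = 196.0419°

wrap1=196.04_deg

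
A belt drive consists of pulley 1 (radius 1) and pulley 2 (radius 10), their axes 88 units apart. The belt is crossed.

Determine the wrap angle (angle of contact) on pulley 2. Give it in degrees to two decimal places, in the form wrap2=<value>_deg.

crossed belt: β = asin((r1+r2)/C) = asin(11/88) = 7.1808°
wrap1 = wrap2 = π + 2β = 194.3615°

wrap2=194.36_deg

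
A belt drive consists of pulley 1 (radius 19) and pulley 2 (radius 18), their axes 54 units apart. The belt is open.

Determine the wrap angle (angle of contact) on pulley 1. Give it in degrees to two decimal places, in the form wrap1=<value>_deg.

wrap1=182.12_deg

open belt: β = asin((r2−r1)/C) = asin(-1/54) = -1.0611°
wrap1 = π − 2β = 182.1222°
wrap2 = π + 2β = 177.8778°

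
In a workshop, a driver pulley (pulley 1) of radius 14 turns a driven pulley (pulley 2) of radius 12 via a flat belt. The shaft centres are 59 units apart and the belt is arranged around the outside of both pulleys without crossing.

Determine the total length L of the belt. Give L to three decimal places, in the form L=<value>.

open belt: β = asin((r2−r1)/C) = asin(-2/59) = -1.9426°
wrap1 = π − 2β = 183.8852°
wrap2 = π + 2β = 176.1148°
tangent length = C·cosβ = 58.9661
L = r1·wrap1 + r2·wrap2 + 2·C·cosβ = 14·3.2094 + 12·3.0738 + 2·58.9661 = 199.7492

L=199.749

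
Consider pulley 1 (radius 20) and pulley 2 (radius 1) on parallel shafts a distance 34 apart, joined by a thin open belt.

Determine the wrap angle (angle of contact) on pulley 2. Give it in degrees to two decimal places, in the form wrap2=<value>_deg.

open belt: β = asin((r2−r1)/C) = asin(-19/34) = -33.9745°
wrap1 = π − 2β = 247.9490°
wrap2 = π + 2β = 112.0510°

wrap2=112.05_deg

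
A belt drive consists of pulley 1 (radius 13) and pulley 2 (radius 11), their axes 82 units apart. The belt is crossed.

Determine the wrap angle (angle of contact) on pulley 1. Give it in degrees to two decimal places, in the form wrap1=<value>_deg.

crossed belt: β = asin((r1+r2)/C) = asin(24/82) = 17.0186°
wrap1 = wrap2 = π + 2β = 214.0373°

wrap1=214.04_deg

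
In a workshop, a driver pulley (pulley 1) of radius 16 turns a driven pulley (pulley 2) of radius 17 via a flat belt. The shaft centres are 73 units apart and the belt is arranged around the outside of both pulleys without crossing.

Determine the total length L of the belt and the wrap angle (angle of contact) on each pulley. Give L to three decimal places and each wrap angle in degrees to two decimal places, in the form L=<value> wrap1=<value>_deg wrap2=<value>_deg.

open belt: β = asin((r2−r1)/C) = asin(1/73) = 0.7849°
wrap1 = π − 2β = 178.4302°
wrap2 = π + 2β = 181.5698°
tangent length = C·cosβ = 72.9932
L = r1·wrap1 + r2·wrap2 + 2·C·cosβ = 16·3.1142 + 17·3.1690 + 2·72.9932 = 249.6863

L=249.686 wrap1=178.43_deg wrap2=181.57_deg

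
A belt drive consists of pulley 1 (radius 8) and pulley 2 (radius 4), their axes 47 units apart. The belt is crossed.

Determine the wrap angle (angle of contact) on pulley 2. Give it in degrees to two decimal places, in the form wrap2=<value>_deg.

wrap2=209.58_deg

crossed belt: β = asin((r1+r2)/C) = asin(12/47) = 14.7925°
wrap1 = wrap2 = π + 2β = 209.5850°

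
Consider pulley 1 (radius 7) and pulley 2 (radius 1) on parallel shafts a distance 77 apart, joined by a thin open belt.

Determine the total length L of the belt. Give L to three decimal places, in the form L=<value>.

open belt: β = asin((r2−r1)/C) = asin(-6/77) = -4.4691°
wrap1 = π − 2β = 188.9383°
wrap2 = π + 2β = 171.0617°
tangent length = C·cosβ = 76.7659
L = r1·wrap1 + r2·wrap2 + 2·C·cosβ = 7·3.2976 + 1·2.9856 + 2·76.7659 = 179.6005

L=179.601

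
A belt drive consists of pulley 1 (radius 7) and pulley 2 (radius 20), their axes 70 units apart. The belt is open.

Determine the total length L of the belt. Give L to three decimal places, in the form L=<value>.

L=227.244

open belt: β = asin((r2−r1)/C) = asin(13/70) = 10.7028°
wrap1 = π − 2β = 158.5944°
wrap2 = π + 2β = 201.4056°
tangent length = C·cosβ = 68.7823
L = r1·wrap1 + r2·wrap2 + 2·C·cosβ = 7·2.7680 + 20·3.5152 + 2·68.7823 = 227.2443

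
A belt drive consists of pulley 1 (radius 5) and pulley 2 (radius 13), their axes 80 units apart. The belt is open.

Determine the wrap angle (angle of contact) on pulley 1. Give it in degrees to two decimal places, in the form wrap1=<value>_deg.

wrap1=168.52_deg

open belt: β = asin((r2−r1)/C) = asin(8/80) = 5.7392°
wrap1 = π − 2β = 168.5217°
wrap2 = π + 2β = 191.4783°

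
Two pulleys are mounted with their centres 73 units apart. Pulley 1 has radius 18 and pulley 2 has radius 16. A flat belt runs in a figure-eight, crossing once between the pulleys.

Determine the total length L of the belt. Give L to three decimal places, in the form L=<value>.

L=268.957

crossed belt: β = asin((r1+r2)/C) = asin(34/73) = 27.7590°
wrap1 = wrap2 = π + 2β = 235.5180°
tangent length = C·cosβ = 64.5988
L = (r1+r2)·wrap + 2·C·cosβ = 34·4.1106 + 2·64.5988 = 268.9567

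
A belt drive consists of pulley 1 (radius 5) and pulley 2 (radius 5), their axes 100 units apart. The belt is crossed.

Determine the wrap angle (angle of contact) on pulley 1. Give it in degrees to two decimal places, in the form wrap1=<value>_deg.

wrap1=191.48_deg

crossed belt: β = asin((r1+r2)/C) = asin(10/100) = 5.7392°
wrap1 = wrap2 = π + 2β = 191.4783°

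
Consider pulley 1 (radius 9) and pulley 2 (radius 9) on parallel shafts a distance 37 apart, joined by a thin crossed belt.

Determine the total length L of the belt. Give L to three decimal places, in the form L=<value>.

crossed belt: β = asin((r1+r2)/C) = asin(18/37) = 29.1099°
wrap1 = wrap2 = π + 2β = 238.2198°
tangent length = C·cosβ = 32.3265
L = (r1+r2)·wrap + 2·C·cosβ = 18·4.1577 + 2·32.3265 = 139.4919

L=139.492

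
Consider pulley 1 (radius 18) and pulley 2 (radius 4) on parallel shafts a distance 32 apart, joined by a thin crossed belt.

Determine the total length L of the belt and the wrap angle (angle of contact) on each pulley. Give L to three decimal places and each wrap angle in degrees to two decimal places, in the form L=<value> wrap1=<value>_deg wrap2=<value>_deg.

L=148.945 wrap1=266.87_deg wrap2=266.87_deg

crossed belt: β = asin((r1+r2)/C) = asin(22/32) = 43.4325°
wrap1 = wrap2 = π + 2β = 266.8651°
tangent length = C·cosβ = 23.2379
L = (r1+r2)·wrap + 2·C·cosβ = 22·4.6577 + 2·23.2379 = 148.9446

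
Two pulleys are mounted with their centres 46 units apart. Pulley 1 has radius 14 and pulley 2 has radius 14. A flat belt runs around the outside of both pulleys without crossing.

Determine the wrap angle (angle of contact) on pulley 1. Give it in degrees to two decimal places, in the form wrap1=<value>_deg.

wrap1=180.00_deg

open belt: β = asin((r2−r1)/C) = asin(0/46) = 0.0000°
wrap1 = π − 2β = 180.0000°
wrap2 = π + 2β = 180.0000°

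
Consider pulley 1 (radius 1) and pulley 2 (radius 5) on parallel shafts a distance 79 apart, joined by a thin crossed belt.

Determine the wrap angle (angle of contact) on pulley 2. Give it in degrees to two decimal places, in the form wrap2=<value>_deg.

wrap2=188.71_deg

crossed belt: β = asin((r1+r2)/C) = asin(6/79) = 4.3558°
wrap1 = wrap2 = π + 2β = 188.7115°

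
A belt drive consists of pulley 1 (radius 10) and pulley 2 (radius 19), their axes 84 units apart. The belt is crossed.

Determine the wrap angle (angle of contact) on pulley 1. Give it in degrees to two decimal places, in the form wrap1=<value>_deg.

crossed belt: β = asin((r1+r2)/C) = asin(29/84) = 20.1963°
wrap1 = wrap2 = π + 2β = 220.3927°

wrap1=220.39_deg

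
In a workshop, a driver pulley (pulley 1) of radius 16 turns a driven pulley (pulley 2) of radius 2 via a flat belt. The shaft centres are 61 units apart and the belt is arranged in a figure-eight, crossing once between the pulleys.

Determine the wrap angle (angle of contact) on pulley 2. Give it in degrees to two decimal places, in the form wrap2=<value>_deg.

wrap2=214.32_deg

crossed belt: β = asin((r1+r2)/C) = asin(18/61) = 17.1625°
wrap1 = wrap2 = π + 2β = 214.3249°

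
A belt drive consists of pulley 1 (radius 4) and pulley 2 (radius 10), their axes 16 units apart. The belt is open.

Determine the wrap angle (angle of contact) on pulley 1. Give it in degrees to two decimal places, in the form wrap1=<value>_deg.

open belt: β = asin((r2−r1)/C) = asin(6/16) = 22.0243°
wrap1 = π − 2β = 135.9514°
wrap2 = π + 2β = 224.0486°

wrap1=135.95_deg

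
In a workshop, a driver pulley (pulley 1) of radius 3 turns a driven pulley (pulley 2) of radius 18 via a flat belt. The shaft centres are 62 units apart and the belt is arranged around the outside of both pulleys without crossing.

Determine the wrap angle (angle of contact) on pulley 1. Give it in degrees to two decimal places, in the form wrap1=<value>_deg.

wrap1=152.00_deg

open belt: β = asin((r2−r1)/C) = asin(15/62) = 14.0008°
wrap1 = π − 2β = 151.9984°
wrap2 = π + 2β = 208.0016°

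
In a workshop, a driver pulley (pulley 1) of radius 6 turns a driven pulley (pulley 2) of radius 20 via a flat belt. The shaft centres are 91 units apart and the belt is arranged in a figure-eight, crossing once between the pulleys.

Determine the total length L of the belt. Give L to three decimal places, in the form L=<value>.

L=271.162

crossed belt: β = asin((r1+r2)/C) = asin(26/91) = 16.6015°
wrap1 = wrap2 = π + 2β = 213.2031°
tangent length = C·cosβ = 87.2067
L = (r1+r2)·wrap + 2·C·cosβ = 26·3.7211 + 2·87.2067 = 271.1618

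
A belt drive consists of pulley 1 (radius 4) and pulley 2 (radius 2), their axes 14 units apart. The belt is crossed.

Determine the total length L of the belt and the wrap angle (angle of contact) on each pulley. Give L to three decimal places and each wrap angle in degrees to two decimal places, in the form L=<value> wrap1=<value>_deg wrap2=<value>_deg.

L=49.463 wrap1=230.75_deg wrap2=230.75_deg

crossed belt: β = asin((r1+r2)/C) = asin(6/14) = 25.3769°
wrap1 = wrap2 = π + 2β = 230.7539°
tangent length = C·cosβ = 12.6491
L = (r1+r2)·wrap + 2·C·cosβ = 6·4.0274 + 2·12.6491 = 49.4627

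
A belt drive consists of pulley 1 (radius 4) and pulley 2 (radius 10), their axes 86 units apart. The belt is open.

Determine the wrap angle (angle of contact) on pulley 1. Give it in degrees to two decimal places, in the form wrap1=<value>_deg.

open belt: β = asin((r2−r1)/C) = asin(6/86) = 4.0006°
wrap1 = π − 2β = 171.9987°
wrap2 = π + 2β = 188.0013°

wrap1=172.00_deg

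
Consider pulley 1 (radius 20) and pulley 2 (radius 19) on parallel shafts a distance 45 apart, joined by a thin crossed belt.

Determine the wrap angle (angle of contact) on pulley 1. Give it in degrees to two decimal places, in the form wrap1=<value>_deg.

wrap1=300.15_deg

crossed belt: β = asin((r1+r2)/C) = asin(39/45) = 60.0736°
wrap1 = wrap2 = π + 2β = 300.1471°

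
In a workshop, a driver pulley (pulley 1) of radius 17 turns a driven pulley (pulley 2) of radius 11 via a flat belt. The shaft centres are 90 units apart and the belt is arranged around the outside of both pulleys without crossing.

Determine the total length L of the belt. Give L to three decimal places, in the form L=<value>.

open belt: β = asin((r2−r1)/C) = asin(-6/90) = -3.8226°
wrap1 = π − 2β = 187.6451°
wrap2 = π + 2β = 172.3549°
tangent length = C·cosβ = 89.7998
L = r1·wrap1 + r2·wrap2 + 2·C·cosβ = 17·3.2750 + 11·3.0082 + 2·89.7998 = 268.3647

L=268.365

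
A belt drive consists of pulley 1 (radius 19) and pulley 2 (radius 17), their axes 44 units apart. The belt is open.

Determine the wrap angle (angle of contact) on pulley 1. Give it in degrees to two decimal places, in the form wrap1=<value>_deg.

wrap1=185.21_deg

open belt: β = asin((r2−r1)/C) = asin(-2/44) = -2.6053°
wrap1 = π − 2β = 185.2105°
wrap2 = π + 2β = 174.7895°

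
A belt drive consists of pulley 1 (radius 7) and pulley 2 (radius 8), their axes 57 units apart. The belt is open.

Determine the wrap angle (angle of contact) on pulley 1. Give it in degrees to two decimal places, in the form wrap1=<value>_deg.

wrap1=177.99_deg

open belt: β = asin((r2−r1)/C) = asin(1/57) = 1.0052°
wrap1 = π − 2β = 177.9895°
wrap2 = π + 2β = 182.0105°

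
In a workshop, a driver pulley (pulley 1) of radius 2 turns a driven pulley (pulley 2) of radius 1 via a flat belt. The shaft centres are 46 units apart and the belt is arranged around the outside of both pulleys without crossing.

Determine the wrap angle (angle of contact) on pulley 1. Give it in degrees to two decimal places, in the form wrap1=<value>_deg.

wrap1=182.49_deg

open belt: β = asin((r2−r1)/C) = asin(-1/46) = -1.2457°
wrap1 = π − 2β = 182.4913°
wrap2 = π + 2β = 177.5087°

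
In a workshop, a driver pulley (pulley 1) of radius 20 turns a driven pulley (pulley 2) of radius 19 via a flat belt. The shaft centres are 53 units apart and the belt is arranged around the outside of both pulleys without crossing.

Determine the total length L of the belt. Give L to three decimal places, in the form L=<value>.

open belt: β = asin((r2−r1)/C) = asin(-1/53) = -1.0811°
wrap1 = π − 2β = 182.1622°
wrap2 = π + 2β = 177.8378°
tangent length = C·cosβ = 52.9906
L = r1·wrap1 + r2·wrap2 + 2·C·cosβ = 20·3.1793 + 19·3.1039 + 2·52.9906 = 228.5410

L=228.541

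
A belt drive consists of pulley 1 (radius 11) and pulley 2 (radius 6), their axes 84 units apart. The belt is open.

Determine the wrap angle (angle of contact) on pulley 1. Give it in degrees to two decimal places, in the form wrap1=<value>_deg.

wrap1=186.82_deg

open belt: β = asin((r2−r1)/C) = asin(-5/84) = -3.4125°
wrap1 = π − 2β = 186.8250°
wrap2 = π + 2β = 173.1750°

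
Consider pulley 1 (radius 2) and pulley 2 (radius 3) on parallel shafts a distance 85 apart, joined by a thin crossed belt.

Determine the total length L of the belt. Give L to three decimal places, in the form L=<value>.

L=186.002

crossed belt: β = asin((r1+r2)/C) = asin(5/85) = 3.3723°
wrap1 = wrap2 = π + 2β = 186.7446°
tangent length = C·cosβ = 84.8528
L = (r1+r2)·wrap + 2·C·cosβ = 5·3.2593 + 2·84.8528 = 186.0022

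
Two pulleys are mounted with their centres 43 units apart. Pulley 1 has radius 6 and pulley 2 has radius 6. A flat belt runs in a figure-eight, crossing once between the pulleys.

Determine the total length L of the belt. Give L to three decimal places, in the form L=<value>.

crossed belt: β = asin((r1+r2)/C) = asin(12/43) = 16.2047°
wrap1 = wrap2 = π + 2β = 212.4094°
tangent length = C·cosβ = 41.2916
L = (r1+r2)·wrap + 2·C·cosβ = 12·3.7072 + 2·41.2916 = 127.0702

L=127.070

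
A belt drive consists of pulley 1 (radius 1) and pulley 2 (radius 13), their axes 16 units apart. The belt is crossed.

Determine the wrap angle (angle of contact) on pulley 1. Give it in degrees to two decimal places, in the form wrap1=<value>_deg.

crossed belt: β = asin((r1+r2)/C) = asin(14/16) = 61.0450°
wrap1 = wrap2 = π + 2β = 302.0900°

wrap1=302.09_deg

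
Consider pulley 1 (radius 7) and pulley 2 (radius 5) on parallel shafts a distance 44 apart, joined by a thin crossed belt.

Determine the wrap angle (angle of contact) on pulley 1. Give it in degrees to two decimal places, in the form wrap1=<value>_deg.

crossed belt: β = asin((r1+r2)/C) = asin(12/44) = 15.8266°
wrap1 = wrap2 = π + 2β = 211.6532°

wrap1=211.65_deg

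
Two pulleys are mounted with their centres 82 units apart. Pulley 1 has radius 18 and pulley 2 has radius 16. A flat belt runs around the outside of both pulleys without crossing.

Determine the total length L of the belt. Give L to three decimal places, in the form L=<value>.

open belt: β = asin((r2−r1)/C) = asin(-2/82) = -1.3976°
wrap1 = π − 2β = 182.7952°
wrap2 = π + 2β = 177.2048°
tangent length = C·cosβ = 81.9756
L = r1·wrap1 + r2·wrap2 + 2·C·cosβ = 18·3.1904 + 16·3.0928 + 2·81.9756 = 270.8629

L=270.863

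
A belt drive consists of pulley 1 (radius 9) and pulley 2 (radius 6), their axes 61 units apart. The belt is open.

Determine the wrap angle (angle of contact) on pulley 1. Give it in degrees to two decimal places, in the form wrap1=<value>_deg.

open belt: β = asin((r2−r1)/C) = asin(-3/61) = -2.8190°
wrap1 = π − 2β = 185.6379°
wrap2 = π + 2β = 174.3621°

wrap1=185.64_deg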